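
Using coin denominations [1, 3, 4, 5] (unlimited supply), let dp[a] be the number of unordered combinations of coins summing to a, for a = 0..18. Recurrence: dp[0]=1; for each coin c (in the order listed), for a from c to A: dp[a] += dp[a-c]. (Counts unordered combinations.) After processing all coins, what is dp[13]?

after  coin     0     1     2     3     4     5     6     7     8     9    10    11    12    13    14    15    16    17    18
          1     1     1     1     1     1     1     1     1     1     1     1     1     1     1     1     1     1     1     1
          3     1     1     1     2     2     2     3     3     3     4     4     4     5     5     5     6     6     6     7
          4     1     1     1     2     3     3     4     5     6     7     8     9    11    12    13    15    17    18    20
          5     1     1     1     2     3     4     5     6     8    10    12    14    17    20    23    27    31    35    40

20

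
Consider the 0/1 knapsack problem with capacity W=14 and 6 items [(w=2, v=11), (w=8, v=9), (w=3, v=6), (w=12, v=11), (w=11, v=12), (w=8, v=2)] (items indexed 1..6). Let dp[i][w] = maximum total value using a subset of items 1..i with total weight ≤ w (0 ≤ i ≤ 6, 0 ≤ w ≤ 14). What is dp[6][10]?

20

i\w   0   1   2   3   4   5   6   7   8   9  10  11  12  13  14
  0   0   0   0   0   0   0   0   0   0   0   0   0   0   0   0
  1   0   0  11  11  11  11  11  11  11  11  11  11  11  11  11
  2   0   0  11  11  11  11  11  11  11  11  20  20  20  20  20
  3   0   0  11  11  11  17  17  17  17  17  20  20  20  26  26
  4   0   0  11  11  11  17  17  17  17  17  20  20  20  26  26
  5   0   0  11  11  11  17  17  17  17  17  20  20  20  26  26
  6   0   0  11  11  11  17  17  17  17  17  20  20  20  26  26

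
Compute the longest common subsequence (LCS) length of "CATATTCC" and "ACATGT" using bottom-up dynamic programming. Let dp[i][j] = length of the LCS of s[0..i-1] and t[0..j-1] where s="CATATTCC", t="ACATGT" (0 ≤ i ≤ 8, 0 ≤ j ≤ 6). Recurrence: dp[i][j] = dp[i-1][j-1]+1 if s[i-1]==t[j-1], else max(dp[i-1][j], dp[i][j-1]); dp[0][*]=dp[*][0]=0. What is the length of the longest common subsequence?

   ''  A  C  A  T  G  T
''  0  0  0  0  0  0  0
 C  0  0  1  1  1  1  1
 A  0  1  1  2  2  2  2
 T  0  1  1  2  3  3  3
 A  0  1  1  2  3  3  3
 T  0  1  1  2  3  3  4
 T  0  1  1  2  3  3  4
 C  0  1  2  2  3  3  4
 C  0  1  2  2  3  3  4

4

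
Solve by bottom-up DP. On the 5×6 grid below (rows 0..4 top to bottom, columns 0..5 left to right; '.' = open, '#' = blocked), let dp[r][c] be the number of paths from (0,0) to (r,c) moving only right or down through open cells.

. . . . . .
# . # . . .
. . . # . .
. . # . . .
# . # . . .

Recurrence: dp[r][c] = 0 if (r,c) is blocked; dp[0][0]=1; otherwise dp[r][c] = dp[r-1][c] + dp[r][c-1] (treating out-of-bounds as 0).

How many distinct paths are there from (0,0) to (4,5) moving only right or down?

9

r\c   0   1   2   3   4   5
  0   1   1   1   1   1   1
  1   0   1   0   1   2   3
  2   0   1   1   0   2   5
  3   0   1   0   0   2   7
  4   0   1   0   0   2   9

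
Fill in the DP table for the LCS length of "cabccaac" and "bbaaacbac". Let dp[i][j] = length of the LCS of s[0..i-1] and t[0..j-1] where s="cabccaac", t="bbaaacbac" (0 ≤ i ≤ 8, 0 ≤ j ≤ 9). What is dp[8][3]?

   ''  b  b  a  a  a  c  b  a  c
''  0  0  0  0  0  0  0  0  0  0
 c  0  0  0  0  0  0  1  1  1  1
 a  0  0  0  1  1  1  1  1  2  2
 b  0  1  1  1  1  1  1  2  2  2
 c  0  1  1  1  1  1  2  2  2  3
 c  0  1  1  1  1  1  2  2  2  3
 a  0  1  1  2  2  2  2  2  3  3
 a  0  1  1  2  3  3  3  3  3  3
 c  0  1  1  2  3  3  4  4  4  4

2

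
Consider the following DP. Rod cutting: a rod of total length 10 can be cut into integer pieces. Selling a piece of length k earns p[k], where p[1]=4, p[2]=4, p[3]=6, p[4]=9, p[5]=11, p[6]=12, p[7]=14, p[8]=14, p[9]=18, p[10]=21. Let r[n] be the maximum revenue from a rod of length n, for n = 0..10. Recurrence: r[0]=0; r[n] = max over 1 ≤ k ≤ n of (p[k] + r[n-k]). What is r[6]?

   n    0    1    2    3    4    5    6    7    8    9   10
r[n]    0    4    8   12   16   20   24   28   32   36   40

24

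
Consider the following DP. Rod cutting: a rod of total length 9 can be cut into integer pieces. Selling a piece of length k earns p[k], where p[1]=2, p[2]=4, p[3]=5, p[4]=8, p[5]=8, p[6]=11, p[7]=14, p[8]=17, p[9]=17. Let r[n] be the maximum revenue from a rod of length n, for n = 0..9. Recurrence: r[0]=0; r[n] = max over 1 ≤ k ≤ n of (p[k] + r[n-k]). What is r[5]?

10

   n    0    1    2    3    4    5    6    7    8    9
r[n]    0    2    4    6    8   10   12   14   17   19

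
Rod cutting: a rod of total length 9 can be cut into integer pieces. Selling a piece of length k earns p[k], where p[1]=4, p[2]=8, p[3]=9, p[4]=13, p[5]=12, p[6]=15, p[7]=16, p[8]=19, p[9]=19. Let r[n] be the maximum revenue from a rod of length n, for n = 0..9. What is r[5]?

20

   n    0    1    2    3    4    5    6    7    8    9
r[n]    0    4    8   12   16   20   24   28   32   36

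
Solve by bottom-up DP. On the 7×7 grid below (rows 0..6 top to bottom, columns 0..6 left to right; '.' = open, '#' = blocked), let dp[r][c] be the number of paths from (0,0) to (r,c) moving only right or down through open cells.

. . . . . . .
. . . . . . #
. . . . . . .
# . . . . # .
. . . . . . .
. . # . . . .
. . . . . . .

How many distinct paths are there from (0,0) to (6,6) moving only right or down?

538

r\c   0   1   2   3   4   5   6
  0   1   1   1   1   1   1   1
  1   1   2   3   4   5   6   0
  2   1   3   6  10  15  21  21
  3   0   3   9  19  34   0  21
  4   0   3  12  31  65  65  86
  5   0   3   0  31  96 161 247
  6   0   3   3  34 130 291 538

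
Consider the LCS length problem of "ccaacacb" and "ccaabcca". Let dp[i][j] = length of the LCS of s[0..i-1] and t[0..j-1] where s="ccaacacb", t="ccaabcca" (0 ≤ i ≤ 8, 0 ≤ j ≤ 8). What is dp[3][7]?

3

   ''  c  c  a  a  b  c  c  a
''  0  0  0  0  0  0  0  0  0
 c  0  1  1  1  1  1  1  1  1
 c  0  1  2  2  2  2  2  2  2
 a  0  1  2  3  3  3  3  3  3
 a  0  1  2  3  4  4  4  4  4
 c  0  1  2  3  4  4  5  5  5
 a  0  1  2  3  4  4  5  5  6
 c  0  1  2  3  4  4  5  6  6
 b  0  1  2  3  4  5  5  6  6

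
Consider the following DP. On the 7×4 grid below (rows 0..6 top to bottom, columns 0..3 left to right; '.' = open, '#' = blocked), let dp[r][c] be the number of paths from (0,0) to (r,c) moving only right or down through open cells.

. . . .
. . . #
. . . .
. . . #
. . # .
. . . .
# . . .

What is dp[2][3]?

6

r\c   0   1   2   3
  0   1   1   1   1
  1   1   2   3   0
  2   1   3   6   6
  3   1   4  10   0
  4   1   5   0   0
  5   1   6   6   6
  6   0   6  12  18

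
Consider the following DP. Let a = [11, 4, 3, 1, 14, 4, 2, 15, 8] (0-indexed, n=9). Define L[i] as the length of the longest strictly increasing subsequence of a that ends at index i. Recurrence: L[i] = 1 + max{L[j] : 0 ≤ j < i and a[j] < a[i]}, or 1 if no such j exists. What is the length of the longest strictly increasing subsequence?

   i    0    1    2    3    4    5    6    7    8
a[i]   11    4    3    1   14    4    2   15    8
L[i]    1    1    1    1    2    2    2    3    3

3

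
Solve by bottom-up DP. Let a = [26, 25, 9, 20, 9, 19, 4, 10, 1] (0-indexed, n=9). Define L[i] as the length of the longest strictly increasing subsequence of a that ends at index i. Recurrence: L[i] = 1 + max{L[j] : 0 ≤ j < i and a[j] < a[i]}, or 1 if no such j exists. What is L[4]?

   i    0    1    2    3    4    5    6    7    8
a[i]   26   25    9   20    9   19    4   10    1
L[i]    1    1    1    2    1    2    1    2    1

1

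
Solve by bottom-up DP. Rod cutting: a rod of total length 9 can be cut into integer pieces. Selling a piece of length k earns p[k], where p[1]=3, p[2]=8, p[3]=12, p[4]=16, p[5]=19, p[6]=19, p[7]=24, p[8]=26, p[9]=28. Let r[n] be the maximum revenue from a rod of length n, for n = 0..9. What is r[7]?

28

   n    0    1    2    3    4    5    6    7    8    9
r[n]    0    3    8   12   16   20   24   28   32   36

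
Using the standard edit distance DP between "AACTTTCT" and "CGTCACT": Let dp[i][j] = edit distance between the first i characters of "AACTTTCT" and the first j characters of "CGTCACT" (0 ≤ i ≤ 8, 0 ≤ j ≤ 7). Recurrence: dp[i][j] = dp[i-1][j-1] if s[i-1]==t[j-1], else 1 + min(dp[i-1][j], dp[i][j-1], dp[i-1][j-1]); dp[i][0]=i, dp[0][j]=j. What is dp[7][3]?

5

   ''  C  G  T  C  A  C  T
''  0  1  2  3  4  5  6  7
 A  1  1  2  3  4  4  5  6
 A  2  2  2  3  4  4  5  6
 C  3  2  3  3  3  4  4  5
 T  4  3  3  3  4  4  5  4
 T  5  4  4  3  4  5  5  5
 T  6  5  5  4  4  5  6  5
 C  7  6  6  5  4  5  5  6
 T  8  7  7  6  5  5  6  5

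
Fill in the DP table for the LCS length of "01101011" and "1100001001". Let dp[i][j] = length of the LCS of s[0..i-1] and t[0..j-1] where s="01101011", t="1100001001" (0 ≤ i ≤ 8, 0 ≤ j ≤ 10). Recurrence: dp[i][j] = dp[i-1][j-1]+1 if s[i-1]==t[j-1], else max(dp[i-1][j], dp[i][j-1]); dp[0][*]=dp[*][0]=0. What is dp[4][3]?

   ''  1  1  0  0  0  0  1  0  0  1
''  0  0  0  0  0  0  0  0  0  0  0
 0  0  0  0  1  1  1  1  1  1  1  1
 1  0  1  1  1  1  1  1  2  2  2  2
 1  0  1  2  2  2  2  2  2  2  2  3
 0  0  1  2  3  3  3  3  3  3  3  3
 1  0  1  2  3  3  3  3  4  4  4  4
 0  0  1  2  3  4  4  4  4  5  5  5
 1  0  1  2  3  4  4  4  5  5  5  6
 1  0  1  2  3  4  4  4  5  5  5  6

3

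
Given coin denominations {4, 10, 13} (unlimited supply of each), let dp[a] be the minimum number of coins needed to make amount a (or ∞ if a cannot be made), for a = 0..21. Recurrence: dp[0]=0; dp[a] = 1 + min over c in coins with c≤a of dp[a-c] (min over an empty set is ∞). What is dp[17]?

2

 a  0  1  2  3  4  5  6  7  8  9 10 11 12 13 14 15 16 17 18 19 20 21
dp  0  -  -  -  1  -  -  -  2  -  1  -  3  1  2  -  4  2  3  -  2  3
(- denotes ∞ / unreachable)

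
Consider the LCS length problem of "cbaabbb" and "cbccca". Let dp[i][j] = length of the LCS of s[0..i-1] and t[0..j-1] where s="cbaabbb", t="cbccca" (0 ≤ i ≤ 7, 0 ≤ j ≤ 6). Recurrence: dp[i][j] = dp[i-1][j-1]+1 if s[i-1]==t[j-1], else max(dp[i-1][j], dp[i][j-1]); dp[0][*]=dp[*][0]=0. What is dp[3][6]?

   ''  c  b  c  c  c  a
''  0  0  0  0  0  0  0
 c  0  1  1  1  1  1  1
 b  0  1  2  2  2  2  2
 a  0  1  2  2  2  2  3
 a  0  1  2  2  2  2  3
 b  0  1  2  2  2  2  3
 b  0  1  2  2  2  2  3
 b  0  1  2  2  2  2  3

3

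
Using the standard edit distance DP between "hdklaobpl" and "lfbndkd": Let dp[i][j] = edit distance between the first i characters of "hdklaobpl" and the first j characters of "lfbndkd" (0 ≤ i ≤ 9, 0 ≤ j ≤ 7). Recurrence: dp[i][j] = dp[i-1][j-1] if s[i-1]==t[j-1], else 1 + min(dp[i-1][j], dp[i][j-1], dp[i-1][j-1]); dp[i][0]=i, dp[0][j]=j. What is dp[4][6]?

   ''  l  f  b  n  d  k  d
''  0  1  2  3  4  5  6  7
 h  1  1  2  3  4  5  6  7
 d  2  2  2  3  4  4  5  6
 k  3  3  3  3  4  5  4  5
 l  4  3  4  4  4  5  5  5
 a  5  4  4  5  5  5  6  6
 o  6  5  5  5  6  6  6  7
 b  7  6  6  5  6  7  7  7
 p  8  7  7  6  6  7  8  8
 l  9  8  8  7  7  7  8  9

5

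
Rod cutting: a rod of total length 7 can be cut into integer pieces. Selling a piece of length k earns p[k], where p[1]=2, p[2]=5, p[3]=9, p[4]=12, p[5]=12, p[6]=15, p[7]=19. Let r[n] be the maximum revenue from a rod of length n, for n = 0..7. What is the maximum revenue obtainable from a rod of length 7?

   n    0    1    2    3    4    5    6    7
r[n]    0    2    5    9   12   14   18   21

21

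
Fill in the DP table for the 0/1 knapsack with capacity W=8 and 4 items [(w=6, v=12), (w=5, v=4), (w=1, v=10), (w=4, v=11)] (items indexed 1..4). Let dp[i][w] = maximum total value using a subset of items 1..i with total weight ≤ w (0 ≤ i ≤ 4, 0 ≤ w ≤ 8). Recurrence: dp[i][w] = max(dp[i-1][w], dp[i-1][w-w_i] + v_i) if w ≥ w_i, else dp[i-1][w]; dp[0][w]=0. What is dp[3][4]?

i\w   0   1   2   3   4   5   6   7   8
  0   0   0   0   0   0   0   0   0   0
  1   0   0   0   0   0   0  12  12  12
  2   0   0   0   0   0   4  12  12  12
  3   0  10  10  10  10  10  14  22  22
  4   0  10  10  10  11  21  21  22  22

10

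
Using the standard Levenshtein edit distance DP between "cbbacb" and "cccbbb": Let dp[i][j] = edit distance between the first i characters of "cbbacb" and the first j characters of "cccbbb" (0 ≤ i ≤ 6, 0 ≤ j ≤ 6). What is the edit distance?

4

   ''  c  c  c  b  b  b
''  0  1  2  3  4  5  6
 c  1  0  1  2  3  4  5
 b  2  1  1  2  2  3  4
 b  3  2  2  2  2  2  3
 a  4  3  3  3  3  3  3
 c  5  4  3  3  4  4  4
 b  6  5  4  4  3  4  4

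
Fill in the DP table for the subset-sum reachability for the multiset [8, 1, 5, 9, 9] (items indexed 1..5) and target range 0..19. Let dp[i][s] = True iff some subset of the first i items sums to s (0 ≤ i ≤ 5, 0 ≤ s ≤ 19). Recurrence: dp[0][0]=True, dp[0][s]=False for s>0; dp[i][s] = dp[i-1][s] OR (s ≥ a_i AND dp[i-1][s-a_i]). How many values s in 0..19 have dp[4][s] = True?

i\s   0   1   2   3   4   5   6   7   8   9  10  11  12  13  14  15  16  17  18  19
  0   T   F   F   F   F   F   F   F   F   F   F   F   F   F   F   F   F   F   F   F
  1   T   F   F   F   F   F   F   F   T   F   F   F   F   F   F   F   F   F   F   F
  2   T   T   F   F   F   F   F   F   T   T   F   F   F   F   F   F   F   F   F   F
  3   T   T   F   F   F   T   T   F   T   T   F   F   F   T   T   F   F   F   F   F
  4   T   T   F   F   F   T   T   F   T   T   T   F   F   T   T   T   F   T   T   F
  5   T   T   F   F   F   T   T   F   T   T   T   F   F   T   T   T   F   T   T   T

12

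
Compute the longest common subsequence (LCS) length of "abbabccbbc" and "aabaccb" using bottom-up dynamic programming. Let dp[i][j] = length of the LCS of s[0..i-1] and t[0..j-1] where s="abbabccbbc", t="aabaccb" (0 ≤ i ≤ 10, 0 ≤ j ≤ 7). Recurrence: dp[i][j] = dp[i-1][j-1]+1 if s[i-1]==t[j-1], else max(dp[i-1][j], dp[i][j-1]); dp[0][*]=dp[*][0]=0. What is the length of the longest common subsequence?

6

   ''  a  a  b  a  c  c  b
''  0  0  0  0  0  0  0  0
 a  0  1  1  1  1  1  1  1
 b  0  1  1  2  2  2  2  2
 b  0  1  1  2  2  2  2  3
 a  0  1  2  2  3  3  3  3
 b  0  1  2  3  3  3  3  4
 c  0  1  2  3  3  4  4  4
 c  0  1  2  3  3  4  5  5
 b  0  1  2  3  3  4  5  6
 b  0  1  2  3  3  4  5  6
 c  0  1  2  3  3  4  5  6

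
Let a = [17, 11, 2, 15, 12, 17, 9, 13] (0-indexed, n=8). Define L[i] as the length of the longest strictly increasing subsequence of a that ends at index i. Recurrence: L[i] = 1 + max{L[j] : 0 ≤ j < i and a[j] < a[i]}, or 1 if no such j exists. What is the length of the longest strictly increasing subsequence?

   i    0    1    2    3    4    5    6    7
a[i]   17   11    2   15   12   17    9   13
L[i]    1    1    1    2    2    3    2    3

3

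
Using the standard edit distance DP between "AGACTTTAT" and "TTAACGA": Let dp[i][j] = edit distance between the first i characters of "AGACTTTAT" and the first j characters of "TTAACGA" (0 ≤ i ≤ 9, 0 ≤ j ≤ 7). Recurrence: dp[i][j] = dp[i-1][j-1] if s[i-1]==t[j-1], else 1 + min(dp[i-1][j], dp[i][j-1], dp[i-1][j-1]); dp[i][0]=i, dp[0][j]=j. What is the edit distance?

   ''  T  T  A  A  C  G  A
''  0  1  2  3  4  5  6  7
 A  1  1  2  2  3  4  5  6
 G  2  2  2  3  3  4  4  5
 A  3  3  3  2  3  4  5  4
 C  4  4  4  3  3  3  4  5
 T  5  4  4  4  4  4  4  5
 T  6  5  4  5  5  5  5  5
 T  7  6  5  5  6  6  6  6
 A  8  7  6  5  5  6  7  6
 T  9  8  7  6  6  6  7  7

7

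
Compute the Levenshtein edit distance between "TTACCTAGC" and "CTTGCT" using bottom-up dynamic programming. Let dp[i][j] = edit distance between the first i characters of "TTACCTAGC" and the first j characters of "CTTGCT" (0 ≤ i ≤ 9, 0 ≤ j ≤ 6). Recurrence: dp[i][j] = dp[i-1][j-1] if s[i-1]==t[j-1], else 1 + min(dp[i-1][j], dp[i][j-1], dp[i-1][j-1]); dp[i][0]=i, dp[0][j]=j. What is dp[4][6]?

   ''  C  T  T  G  C  T
''  0  1  2  3  4  5  6
 T  1  1  1  2  3  4  5
 T  2  2  1  1  2  3  4
 A  3  3  2  2  2  3  4
 C  4  3  3  3  3  2  3
 C  5  4  4  4  4  3  3
 T  6  5  4  4  5  4  3
 A  7  6  5  5  5  5  4
 G  8  7  6  6  5  6  5
 C  9  8  7  7  6  5  6

3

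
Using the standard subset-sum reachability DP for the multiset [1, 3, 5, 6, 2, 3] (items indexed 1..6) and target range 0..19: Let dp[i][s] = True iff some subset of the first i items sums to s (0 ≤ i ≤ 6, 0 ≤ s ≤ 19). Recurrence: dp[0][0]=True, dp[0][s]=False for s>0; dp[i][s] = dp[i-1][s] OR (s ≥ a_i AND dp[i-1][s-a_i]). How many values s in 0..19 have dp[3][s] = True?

i\s   0   1   2   3   4   5   6   7   8   9  10  11  12  13  14  15  16  17  18  19
  0   T   F   F   F   F   F   F   F   F   F   F   F   F   F   F   F   F   F   F   F
  1   T   T   F   F   F   F   F   F   F   F   F   F   F   F   F   F   F   F   F   F
  2   T   T   F   T   T   F   F   F   F   F   F   F   F   F   F   F   F   F   F   F
  3   T   T   F   T   T   T   T   F   T   T   F   F   F   F   F   F   F   F   F   F
  4   T   T   F   T   T   T   T   T   T   T   T   T   T   F   T   T   F   F   F   F
  5   T   T   T   T   T   T   T   T   T   T   T   T   T   T   T   T   T   T   F   F
  6   T   T   T   T   T   T   T   T   T   T   T   T   T   T   T   T   T   T   T   T

8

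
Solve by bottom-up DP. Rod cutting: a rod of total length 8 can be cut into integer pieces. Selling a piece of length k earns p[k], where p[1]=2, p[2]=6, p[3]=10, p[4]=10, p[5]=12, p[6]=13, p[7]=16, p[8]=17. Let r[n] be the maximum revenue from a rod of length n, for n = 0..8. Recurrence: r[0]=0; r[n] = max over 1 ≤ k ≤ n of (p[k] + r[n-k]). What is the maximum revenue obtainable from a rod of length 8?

26

   n    0    1    2    3    4    5    6    7    8
r[n]    0    2    6   10   12   16   20   22   26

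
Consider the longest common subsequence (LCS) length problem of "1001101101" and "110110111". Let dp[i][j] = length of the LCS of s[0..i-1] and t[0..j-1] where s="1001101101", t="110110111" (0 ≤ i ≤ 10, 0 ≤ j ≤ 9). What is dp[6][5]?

4

   ''  1  1  0  1  1  0  1  1  1
''  0  0  0  0  0  0  0  0  0  0
 1  0  1  1  1  1  1  1  1  1  1
 0  0  1  1  2  2  2  2  2  2  2
 0  0  1  1  2  2  2  3  3  3  3
 1  0  1  2  2  3  3  3  4  4  4
 1  0  1  2  2  3  4  4  4  5  5
 0  0  1  2  3  3  4  5  5  5  5
 1  0  1  2  3  4  4  5  6  6  6
 1  0  1  2  3  4  5  5  6  7  7
 0  0  1  2  3  4  5  6  6  7  7
 1  0  1  2  3  4  5  6  7  7  8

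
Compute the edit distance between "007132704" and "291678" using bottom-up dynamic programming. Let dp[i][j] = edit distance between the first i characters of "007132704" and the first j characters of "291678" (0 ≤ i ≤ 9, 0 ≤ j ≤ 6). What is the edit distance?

7

   ''  2  9  1  6  7  8
''  0  1  2  3  4  5  6
 0  1  1  2  3  4  5  6
 0  2  2  2  3  4  5  6
 7  3  3  3  3  4  4  5
 1  4  4  4  3  4  5  5
 3  5  5  5  4  4  5  6
 2  6  5  6  5  5  5  6
 7  7  6  6  6  6  5  6
 0  8  7  7  7  7  6  6
 4  9  8  8  8  8  7  7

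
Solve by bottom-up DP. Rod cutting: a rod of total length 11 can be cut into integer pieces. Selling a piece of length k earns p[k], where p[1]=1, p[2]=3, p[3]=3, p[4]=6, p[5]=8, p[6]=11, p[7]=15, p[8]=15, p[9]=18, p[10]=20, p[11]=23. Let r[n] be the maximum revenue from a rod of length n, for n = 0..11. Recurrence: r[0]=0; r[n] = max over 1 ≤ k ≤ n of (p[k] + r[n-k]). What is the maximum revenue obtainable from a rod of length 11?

   n    0    1    2    3    4    5    6    7    8    9   10   11
r[n]    0    1    3    4    6    8   11   15   16   18   20   23

23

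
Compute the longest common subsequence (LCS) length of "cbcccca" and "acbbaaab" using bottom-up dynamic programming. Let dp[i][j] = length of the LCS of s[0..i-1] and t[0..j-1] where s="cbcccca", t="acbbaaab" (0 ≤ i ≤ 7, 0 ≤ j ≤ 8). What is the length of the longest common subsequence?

3

   ''  a  c  b  b  a  a  a  b
''  0  0  0  0  0  0  0  0  0
 c  0  0  1  1  1  1  1  1  1
 b  0  0  1  2  2  2  2  2  2
 c  0  0  1  2  2  2  2  2  2
 c  0  0  1  2  2  2  2  2  2
 c  0  0  1  2  2  2  2  2  2
 c  0  0  1  2  2  2  2  2  2
 a  0  1  1  2  2  3  3  3  3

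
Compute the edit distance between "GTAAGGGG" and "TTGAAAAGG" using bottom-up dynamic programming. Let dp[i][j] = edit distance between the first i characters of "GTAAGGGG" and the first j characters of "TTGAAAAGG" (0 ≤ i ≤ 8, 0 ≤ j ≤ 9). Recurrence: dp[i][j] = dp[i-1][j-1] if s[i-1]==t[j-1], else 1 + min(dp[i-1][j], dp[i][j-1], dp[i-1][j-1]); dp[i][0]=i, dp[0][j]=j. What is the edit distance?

   ''  T  T  G  A  A  A  A  G  G
''  0  1  2  3  4  5  6  7  8  9
 G  1  1  2  2  3  4  5  6  7  8
 T  2  1  1  2  3  4  5  6  7  8
 A  3  2  2  2  2  3  4  5  6  7
 A  4  3  3  3  2  2  3  4  5  6
 G  5  4  4  3  3  3  3  4  4  5
 G  6  5  5  4  4  4  4  4  4  4
 G  7  6  6  5  5  5  5  5  4  4
 G  8  7  7  6  6  6  6  6  5  4

4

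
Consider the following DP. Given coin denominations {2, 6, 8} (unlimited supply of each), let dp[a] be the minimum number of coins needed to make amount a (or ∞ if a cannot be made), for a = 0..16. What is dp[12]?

2

 a  0  1  2  3  4  5  6  7  8  9 10 11 12 13 14 15 16
dp  0  -  1  -  2  -  1  -  1  -  2  -  2  -  2  -  2
(- denotes ∞ / unreachable)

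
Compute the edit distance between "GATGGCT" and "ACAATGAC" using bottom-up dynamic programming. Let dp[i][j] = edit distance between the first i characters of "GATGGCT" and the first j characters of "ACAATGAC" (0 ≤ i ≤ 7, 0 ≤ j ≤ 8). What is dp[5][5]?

5

   ''  A  C  A  A  T  G  A  C
''  0  1  2  3  4  5  6  7  8
 G  1  1  2  3  4  5  5  6  7
 A  2  1  2  2  3  4  5  5  6
 T  3  2  2  3  3  3  4  5  6
 G  4  3  3  3  4  4  3  4  5
 G  5  4  4  4  4  5  4  4  5
 C  6  5  4  5  5  5  5  5  4
 T  7  6  5  5  6  5  6  6  5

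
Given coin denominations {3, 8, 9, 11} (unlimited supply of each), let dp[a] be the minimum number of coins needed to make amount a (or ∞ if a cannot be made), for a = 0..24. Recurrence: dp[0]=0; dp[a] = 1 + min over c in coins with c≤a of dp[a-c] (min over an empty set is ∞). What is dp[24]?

 a  0  1  2  3  4  5  6  7  8  9 10 11 12 13 14 15 16 17 18 19 20 21 22 23 24
dp  0  -  -  1  -  -  2  -  1  1  -  1  2  -  2  3  2  2  2  2  2  3  2  3  3
(- denotes ∞ / unreachable)

3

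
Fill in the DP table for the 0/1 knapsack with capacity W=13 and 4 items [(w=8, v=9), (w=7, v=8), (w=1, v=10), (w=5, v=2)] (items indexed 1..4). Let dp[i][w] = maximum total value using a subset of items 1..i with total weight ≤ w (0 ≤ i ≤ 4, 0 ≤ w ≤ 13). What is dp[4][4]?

10

i\w   0   1   2   3   4   5   6   7   8   9  10  11  12  13
  0   0   0   0   0   0   0   0   0   0   0   0   0   0   0
  1   0   0   0   0   0   0   0   0   9   9   9   9   9   9
  2   0   0   0   0   0   0   0   8   9   9   9   9   9   9
  3   0  10  10  10  10  10  10  10  18  19  19  19  19  19
  4   0  10  10  10  10  10  12  12  18  19  19  19  19  20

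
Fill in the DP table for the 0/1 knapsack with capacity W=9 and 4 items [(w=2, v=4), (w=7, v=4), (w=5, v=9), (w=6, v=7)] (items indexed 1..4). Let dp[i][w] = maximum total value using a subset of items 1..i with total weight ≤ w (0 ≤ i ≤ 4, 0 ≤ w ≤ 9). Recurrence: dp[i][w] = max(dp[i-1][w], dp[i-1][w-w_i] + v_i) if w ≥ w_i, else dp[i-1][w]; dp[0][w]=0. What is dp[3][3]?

i\w   0   1   2   3   4   5   6   7   8   9
  0   0   0   0   0   0   0   0   0   0   0
  1   0   0   4   4   4   4   4   4   4   4
  2   0   0   4   4   4   4   4   4   4   8
  3   0   0   4   4   4   9   9  13  13  13
  4   0   0   4   4   4   9   9  13  13  13

4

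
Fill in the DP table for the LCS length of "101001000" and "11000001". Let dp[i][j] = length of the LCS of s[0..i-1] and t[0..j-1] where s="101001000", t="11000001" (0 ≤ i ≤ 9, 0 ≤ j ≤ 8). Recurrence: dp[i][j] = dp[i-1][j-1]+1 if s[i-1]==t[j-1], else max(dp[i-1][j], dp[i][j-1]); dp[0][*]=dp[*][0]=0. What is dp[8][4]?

   ''  1  1  0  0  0  0  0  1
''  0  0  0  0  0  0  0  0  0
 1  0  1  1  1  1  1  1  1  1
 0  0  1  1  2  2  2  2  2  2
 1  0  1  2  2  2  2  2  2  3
 0  0  1  2  3  3  3  3  3  3
 0  0  1  2  3  4  4  4  4  4
 1  0  1  2  3  4  4  4  4  5
 0  0  1  2  3  4  5  5  5  5
 0  0  1  2  3  4  5  6  6  6
 0  0  1  2  3  4  5  6  7  7

4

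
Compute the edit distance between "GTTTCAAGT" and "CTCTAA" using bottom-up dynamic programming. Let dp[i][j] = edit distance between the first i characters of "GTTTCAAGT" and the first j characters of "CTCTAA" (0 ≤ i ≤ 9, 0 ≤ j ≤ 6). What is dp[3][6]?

4

   ''  C  T  C  T  A  A
''  0  1  2  3  4  5  6
 G  1  1  2  3  4  5  6
 T  2  2  1  2  3  4  5
 T  3  3  2  2  2  3  4
 T  4  4  3  3  2  3  4
 C  5  4  4  3  3  3  4
 A  6  5  5  4  4  3  3
 A  7  6  6  5  5  4  3
 G  8  7  7  6  6  5  4
 T  9  8  7  7  6  6  5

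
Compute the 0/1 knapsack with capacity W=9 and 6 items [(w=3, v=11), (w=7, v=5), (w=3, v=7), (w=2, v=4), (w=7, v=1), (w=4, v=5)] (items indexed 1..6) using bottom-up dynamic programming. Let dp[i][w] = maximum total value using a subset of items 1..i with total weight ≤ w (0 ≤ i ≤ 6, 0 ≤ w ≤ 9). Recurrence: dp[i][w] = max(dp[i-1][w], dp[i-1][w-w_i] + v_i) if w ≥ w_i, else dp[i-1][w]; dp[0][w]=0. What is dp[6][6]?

i\w   0   1   2   3   4   5   6   7   8   9
  0   0   0   0   0   0   0   0   0   0   0
  1   0   0   0  11  11  11  11  11  11  11
  2   0   0   0  11  11  11  11  11  11  11
  3   0   0   0  11  11  11  18  18  18  18
  4   0   0   4  11  11  15  18  18  22  22
  5   0   0   4  11  11  15  18  18  22  22
  6   0   0   4  11  11  15  18  18  22  22

18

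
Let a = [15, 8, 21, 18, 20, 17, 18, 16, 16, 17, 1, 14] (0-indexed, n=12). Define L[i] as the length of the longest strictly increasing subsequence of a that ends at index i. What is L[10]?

   i    0    1    2    3    4    5    6    7    8    9   10   11
a[i]   15    8   21   18   20   17   18   16   16   17    1   14
L[i]    1    1    2    2    3    2    3    2    2    3    1    2

1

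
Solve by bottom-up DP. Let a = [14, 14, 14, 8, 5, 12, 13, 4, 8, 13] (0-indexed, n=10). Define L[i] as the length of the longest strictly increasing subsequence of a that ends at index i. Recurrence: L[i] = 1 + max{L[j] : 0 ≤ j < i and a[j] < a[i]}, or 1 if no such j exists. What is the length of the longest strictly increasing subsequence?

3

   i    0    1    2    3    4    5    6    7    8    9
a[i]   14   14   14    8    5   12   13    4    8   13
L[i]    1    1    1    1    1    2    3    1    2    3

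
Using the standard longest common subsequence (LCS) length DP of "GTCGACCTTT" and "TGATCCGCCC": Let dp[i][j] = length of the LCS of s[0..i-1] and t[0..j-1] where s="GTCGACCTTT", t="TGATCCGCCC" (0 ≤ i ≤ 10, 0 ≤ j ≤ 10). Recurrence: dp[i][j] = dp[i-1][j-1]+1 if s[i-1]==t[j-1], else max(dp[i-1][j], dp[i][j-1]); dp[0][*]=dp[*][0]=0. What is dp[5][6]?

   ''  T  G  A  T  C  C  G  C  C  C
''  0  0  0  0  0  0  0  0  0  0  0
 G  0  0  1  1  1  1  1  1  1  1  1
 T  0  1  1  1  2  2  2  2  2  2  2
 C  0  1  1  1  2  3  3  3  3  3  3
 G  0  1  2  2  2  3  3  4  4  4  4
 A  0  1  2  3  3  3  3  4  4  4  4
 C  0  1  2  3  3  4  4  4  5  5  5
 C  0  1  2  3  3  4  5  5  5  6  6
 T  0  1  2  3  4  4  5  5  5  6  6
 T  0  1  2  3  4  4  5  5  5  6  6
 T  0  1  2  3  4  4  5  5  5  6  6

3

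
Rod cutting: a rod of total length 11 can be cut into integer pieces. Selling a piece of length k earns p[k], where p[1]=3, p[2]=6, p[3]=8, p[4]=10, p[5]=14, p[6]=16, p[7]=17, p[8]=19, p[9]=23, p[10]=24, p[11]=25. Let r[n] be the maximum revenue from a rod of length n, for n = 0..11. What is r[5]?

   n    0    1    2    3    4    5    6    7    8    9   10   11
r[n]    0    3    6    9   12   15   18   21   24   27   30   33

15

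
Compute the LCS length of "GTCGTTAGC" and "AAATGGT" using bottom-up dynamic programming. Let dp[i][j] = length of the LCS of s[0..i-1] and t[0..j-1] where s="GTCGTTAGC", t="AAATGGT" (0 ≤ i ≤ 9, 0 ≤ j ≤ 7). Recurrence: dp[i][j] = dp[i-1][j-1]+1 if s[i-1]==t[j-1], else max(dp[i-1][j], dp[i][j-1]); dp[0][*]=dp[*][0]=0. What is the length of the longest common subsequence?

3

   ''  A  A  A  T  G  G  T
''  0  0  0  0  0  0  0  0
 G  0  0  0  0  0  1  1  1
 T  0  0  0  0  1  1  1  2
 C  0  0  0  0  1  1  1  2
 G  0  0  0  0  1  2  2  2
 T  0  0  0  0  1  2  2  3
 T  0  0  0  0  1  2  2  3
 A  0  1  1  1  1  2  2  3
 G  0  1  1  1  1  2  3  3
 C  0  1  1  1  1  2  3  3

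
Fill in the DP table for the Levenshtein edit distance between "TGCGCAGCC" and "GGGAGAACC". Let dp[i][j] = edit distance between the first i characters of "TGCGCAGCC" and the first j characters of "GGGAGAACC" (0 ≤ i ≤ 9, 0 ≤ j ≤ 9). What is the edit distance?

   ''  G  G  G  A  G  A  A  C  C
''  0  1  2  3  4  5  6  7  8  9
 T  1  1  2  3  4  5  6  7  8  9
 G  2  1  1  2  3  4  5  6  7  8
 C  3  2  2  2  3  4  5  6  6  7
 G  4  3  2  2  3  3  4  5  6  7
 C  5  4  3  3  3  4  4  5  5  6
 A  6  5  4  4  3  4  4  4  5  6
 G  7  6  5  4  4  3  4  5  5  6
 C  8  7  6  5  5  4  4  5  5  5
 C  9  8  7  6  6  5  5  5  5  5

5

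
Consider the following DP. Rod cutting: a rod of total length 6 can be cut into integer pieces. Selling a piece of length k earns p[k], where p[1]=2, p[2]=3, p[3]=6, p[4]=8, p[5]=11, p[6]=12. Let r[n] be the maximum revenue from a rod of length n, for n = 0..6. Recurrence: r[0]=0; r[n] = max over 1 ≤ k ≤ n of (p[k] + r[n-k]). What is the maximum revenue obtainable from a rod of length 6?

   n    0    1    2    3    4    5    6
r[n]    0    2    4    6    8   11   13

13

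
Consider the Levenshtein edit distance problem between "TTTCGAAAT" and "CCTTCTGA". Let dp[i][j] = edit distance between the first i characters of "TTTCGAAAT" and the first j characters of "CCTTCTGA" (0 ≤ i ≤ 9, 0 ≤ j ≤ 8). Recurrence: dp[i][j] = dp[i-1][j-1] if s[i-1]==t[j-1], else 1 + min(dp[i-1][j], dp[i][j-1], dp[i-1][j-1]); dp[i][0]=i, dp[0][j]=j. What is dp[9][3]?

7

   ''  C  C  T  T  C  T  G  A
''  0  1  2  3  4  5  6  7  8
 T  1  1  2  2  3  4  5  6  7
 T  2  2  2  2  2  3  4  5  6
 T  3  3  3  2  2  3  3  4  5
 C  4  3  3  3  3  2  3  4  5
 G  5  4  4  4  4  3  3  3  4
 A  6  5  5  5  5  4  4  4  3
 A  7  6  6  6  6  5  5  5  4
 A  8  7  7  7  7  6  6  6  5
 T  9  8  8  7  7  7  6  7  6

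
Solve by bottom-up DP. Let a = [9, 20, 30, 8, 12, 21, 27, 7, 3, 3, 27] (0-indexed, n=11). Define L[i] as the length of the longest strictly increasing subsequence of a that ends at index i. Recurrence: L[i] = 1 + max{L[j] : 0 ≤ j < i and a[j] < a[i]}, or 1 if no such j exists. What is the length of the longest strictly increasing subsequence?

   i    0    1    2    3    4    5    6    7    8    9   10
a[i]    9   20   30    8   12   21   27    7    3    3   27
L[i]    1    2    3    1    2    3    4    1    1    1    4

4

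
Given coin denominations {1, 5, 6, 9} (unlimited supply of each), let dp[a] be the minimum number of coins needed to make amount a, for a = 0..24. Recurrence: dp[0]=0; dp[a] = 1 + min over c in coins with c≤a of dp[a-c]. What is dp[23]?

3

 a  0  1  2  3  4  5  6  7  8  9 10 11 12 13 14 15 16 17 18 19 20 21 22 23 24
dp  0  1  2  3  4  1  1  2  3  1  2  2  2  3  2  2  3  3  2  3  3  3  4  3  3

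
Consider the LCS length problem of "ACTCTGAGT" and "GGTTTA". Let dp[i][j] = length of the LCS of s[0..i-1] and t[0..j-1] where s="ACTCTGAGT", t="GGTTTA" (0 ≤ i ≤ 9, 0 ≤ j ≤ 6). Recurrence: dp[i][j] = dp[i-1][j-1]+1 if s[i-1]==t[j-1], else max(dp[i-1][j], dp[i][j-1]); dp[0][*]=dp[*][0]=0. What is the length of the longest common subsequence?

3

   ''  G  G  T  T  T  A
''  0  0  0  0  0  0  0
 A  0  0  0  0  0  0  1
 C  0  0  0  0  0  0  1
 T  0  0  0  1  1  1  1
 C  0  0  0  1  1  1  1
 T  0  0  0  1  2  2  2
 G  0  1  1  1  2  2  2
 A  0  1  1  1  2  2  3
 G  0  1  2  2  2  2  3
 T  0  1  2  3  3  3  3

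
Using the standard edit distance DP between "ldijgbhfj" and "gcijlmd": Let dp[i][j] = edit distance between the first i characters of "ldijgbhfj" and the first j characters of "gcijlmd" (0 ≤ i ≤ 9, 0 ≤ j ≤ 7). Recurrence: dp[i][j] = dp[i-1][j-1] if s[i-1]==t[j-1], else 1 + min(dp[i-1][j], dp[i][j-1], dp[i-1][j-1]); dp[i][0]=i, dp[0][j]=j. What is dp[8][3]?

7

   ''  g  c  i  j  l  m  d
''  0  1  2  3  4  5  6  7
 l  1  1  2  3  4  4  5  6
 d  2  2  2  3  4  5  5  5
 i  3  3  3  2  3  4  5  6
 j  4  4  4  3  2  3  4  5
 g  5  4  5  4  3  3  4  5
 b  6  5  5  5  4  4  4  5
 h  7  6  6  6  5  5  5  5
 f  8  7  7  7  6  6  6  6
 j  9  8  8  8  7  7  7  7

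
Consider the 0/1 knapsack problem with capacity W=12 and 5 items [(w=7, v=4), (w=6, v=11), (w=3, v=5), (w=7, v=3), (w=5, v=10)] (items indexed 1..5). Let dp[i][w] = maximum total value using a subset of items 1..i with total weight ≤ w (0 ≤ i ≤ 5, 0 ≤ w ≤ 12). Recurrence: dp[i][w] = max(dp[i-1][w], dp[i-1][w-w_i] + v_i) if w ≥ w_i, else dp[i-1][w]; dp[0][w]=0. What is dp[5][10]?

16

i\w   0   1   2   3   4   5   6   7   8   9  10  11  12
  0   0   0   0   0   0   0   0   0   0   0   0   0   0
  1   0   0   0   0   0   0   0   4   4   4   4   4   4
  2   0   0   0   0   0   0  11  11  11  11  11  11  11
  3   0   0   0   5   5   5  11  11  11  16  16  16  16
  4   0   0   0   5   5   5  11  11  11  16  16  16  16
  5   0   0   0   5   5  10  11  11  15  16  16  21  21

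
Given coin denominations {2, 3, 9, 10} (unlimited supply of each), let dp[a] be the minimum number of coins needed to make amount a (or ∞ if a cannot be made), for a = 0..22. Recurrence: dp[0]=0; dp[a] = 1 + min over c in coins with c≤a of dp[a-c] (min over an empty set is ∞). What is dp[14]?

3

 a  0  1  2  3  4  5  6  7  8  9 10 11 12 13 14 15 16 17 18 19 20 21 22
dp  0  -  1  1  2  2  2  3  3  1  1  2  2  2  3  3  3  4  2  2  2  3  3
(- denotes ∞ / unreachable)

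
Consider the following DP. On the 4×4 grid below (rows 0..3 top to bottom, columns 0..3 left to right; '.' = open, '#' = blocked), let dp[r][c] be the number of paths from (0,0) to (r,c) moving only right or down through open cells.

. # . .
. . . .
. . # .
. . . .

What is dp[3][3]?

r\c   0   1   2   3
  0   1   0   0   0
  1   1   1   1   1
  2   1   2   0   1
  3   1   3   3   4

4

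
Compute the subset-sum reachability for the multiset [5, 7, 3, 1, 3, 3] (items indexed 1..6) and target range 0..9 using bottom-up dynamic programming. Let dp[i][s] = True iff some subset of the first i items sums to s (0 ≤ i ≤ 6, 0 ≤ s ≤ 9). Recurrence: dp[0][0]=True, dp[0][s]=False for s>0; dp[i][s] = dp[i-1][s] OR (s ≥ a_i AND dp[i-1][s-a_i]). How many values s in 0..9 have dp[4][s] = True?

9

i\s   0   1   2   3   4   5   6   7   8   9
  0   T   F   F   F   F   F   F   F   F   F
  1   T   F   F   F   F   T   F   F   F   F
  2   T   F   F   F   F   T   F   T   F   F
  3   T   F   F   T   F   T   F   T   T   F
  4   T   T   F   T   T   T   T   T   T   T
  5   T   T   F   T   T   T   T   T   T   T
  6   T   T   F   T   T   T   T   T   T   T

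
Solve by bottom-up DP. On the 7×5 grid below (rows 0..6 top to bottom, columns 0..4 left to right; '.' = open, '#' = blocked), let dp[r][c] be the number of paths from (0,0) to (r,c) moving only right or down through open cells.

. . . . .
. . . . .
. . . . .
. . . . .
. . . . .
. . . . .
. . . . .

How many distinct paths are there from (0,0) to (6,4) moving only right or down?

r\c   0   1   2   3   4
  0   1   1   1   1   1
  1   1   2   3   4   5
  2   1   3   6  10  15
  3   1   4  10  20  35
  4   1   5  15  35  70
  5   1   6  21  56 126
  6   1   7  28  84 210

210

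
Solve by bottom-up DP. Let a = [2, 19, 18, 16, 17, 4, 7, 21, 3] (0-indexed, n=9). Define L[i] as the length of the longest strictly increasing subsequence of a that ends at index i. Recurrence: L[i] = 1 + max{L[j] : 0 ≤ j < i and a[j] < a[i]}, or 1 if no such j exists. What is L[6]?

   i    0    1    2    3    4    5    6    7    8
a[i]    2   19   18   16   17    4    7   21    3
L[i]    1    2    2    2    3    2    3    4    2

3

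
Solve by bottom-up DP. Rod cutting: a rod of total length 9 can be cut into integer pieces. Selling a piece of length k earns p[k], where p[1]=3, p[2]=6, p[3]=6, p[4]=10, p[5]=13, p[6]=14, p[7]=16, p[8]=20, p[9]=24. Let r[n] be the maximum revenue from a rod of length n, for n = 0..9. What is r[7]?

   n    0    1    2    3    4    5    6    7    8    9
r[n]    0    3    6    9   12   15   18   21   24   27

21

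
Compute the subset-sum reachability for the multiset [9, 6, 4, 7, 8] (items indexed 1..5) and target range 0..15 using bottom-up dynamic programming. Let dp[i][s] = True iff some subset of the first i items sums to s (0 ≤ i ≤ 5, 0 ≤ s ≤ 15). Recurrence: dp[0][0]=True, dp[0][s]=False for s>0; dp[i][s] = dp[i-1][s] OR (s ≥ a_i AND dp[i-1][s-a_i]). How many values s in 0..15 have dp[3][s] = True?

i\s   0   1   2   3   4   5   6   7   8   9  10  11  12  13  14  15
  0   T   F   F   F   F   F   F   F   F   F   F   F   F   F   F   F
  1   T   F   F   F   F   F   F   F   F   T   F   F   F   F   F   F
  2   T   F   F   F   F   F   T   F   F   T   F   F   F   F   F   T
  3   T   F   F   F   T   F   T   F   F   T   T   F   F   T   F   T
  4   T   F   F   F   T   F   T   T   F   T   T   T   F   T   F   T
  5   T   F   F   F   T   F   T   T   T   T   T   T   T   T   T   T

7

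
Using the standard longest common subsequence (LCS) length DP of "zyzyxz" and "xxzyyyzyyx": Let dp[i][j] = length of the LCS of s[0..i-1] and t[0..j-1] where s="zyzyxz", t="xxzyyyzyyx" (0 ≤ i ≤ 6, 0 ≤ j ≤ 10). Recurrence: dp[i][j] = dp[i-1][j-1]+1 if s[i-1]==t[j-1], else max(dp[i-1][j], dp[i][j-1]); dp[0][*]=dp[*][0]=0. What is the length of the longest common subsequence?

   ''  x  x  z  y  y  y  z  y  y  x
''  0  0  0  0  0  0  0  0  0  0  0
 z  0  0  0  1  1  1  1  1  1  1  1
 y  0  0  0  1  2  2  2  2  2  2  2
 z  0  0  0  1  2  2  2  3  3  3  3
 y  0  0  0  1  2  3  3  3  4  4  4
 x  0  1  1  1  2  3  3  3  4  4  5
 z  0  1  1  2  2  3  3  4  4  4  5

5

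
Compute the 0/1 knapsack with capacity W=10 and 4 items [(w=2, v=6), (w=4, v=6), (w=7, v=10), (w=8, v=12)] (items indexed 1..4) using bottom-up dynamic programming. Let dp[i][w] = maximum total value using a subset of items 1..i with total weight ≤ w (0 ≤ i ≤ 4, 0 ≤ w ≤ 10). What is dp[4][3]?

6

i\w   0   1   2   3   4   5   6   7   8   9  10
  0   0   0   0   0   0   0   0   0   0   0   0
  1   0   0   6   6   6   6   6   6   6   6   6
  2   0   0   6   6   6   6  12  12  12  12  12
  3   0   0   6   6   6   6  12  12  12  16  16
  4   0   0   6   6   6   6  12  12  12  16  18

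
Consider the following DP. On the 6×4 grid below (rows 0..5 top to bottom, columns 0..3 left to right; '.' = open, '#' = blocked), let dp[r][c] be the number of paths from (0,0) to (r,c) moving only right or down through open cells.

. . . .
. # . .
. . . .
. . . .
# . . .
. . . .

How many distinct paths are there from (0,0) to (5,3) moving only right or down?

r\c   0   1   2   3
  0   1   1   1   1
  1   1   0   1   2
  2   1   1   2   4
  3   1   2   4   8
  4   0   2   6  14
  5   0   2   8  22

22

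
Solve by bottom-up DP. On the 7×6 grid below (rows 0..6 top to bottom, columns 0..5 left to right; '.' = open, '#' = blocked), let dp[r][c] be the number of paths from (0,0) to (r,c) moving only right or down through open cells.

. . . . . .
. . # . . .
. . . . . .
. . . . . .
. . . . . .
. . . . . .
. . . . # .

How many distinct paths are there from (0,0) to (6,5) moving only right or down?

r\c   0   1   2   3   4   5
  0   1   1   1   1   1   1
  1   1   2   0   1   2   3
  2   1   3   3   4   6   9
  3   1   4   7  11  17  26
  4   1   5  12  23  40  66
  5   1   6  18  41  81 147
  6   1   7  25  66   0 147

147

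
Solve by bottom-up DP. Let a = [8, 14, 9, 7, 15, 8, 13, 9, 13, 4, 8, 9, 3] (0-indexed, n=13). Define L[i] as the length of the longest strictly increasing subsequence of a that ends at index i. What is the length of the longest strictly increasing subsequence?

   i    0    1    2    3    4    5    6    7    8    9   10   11   12
a[i]    8   14    9    7   15    8   13    9   13    4    8    9    3
L[i]    1    2    2    1    3    2    3    3    4    1    2    3    1

4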